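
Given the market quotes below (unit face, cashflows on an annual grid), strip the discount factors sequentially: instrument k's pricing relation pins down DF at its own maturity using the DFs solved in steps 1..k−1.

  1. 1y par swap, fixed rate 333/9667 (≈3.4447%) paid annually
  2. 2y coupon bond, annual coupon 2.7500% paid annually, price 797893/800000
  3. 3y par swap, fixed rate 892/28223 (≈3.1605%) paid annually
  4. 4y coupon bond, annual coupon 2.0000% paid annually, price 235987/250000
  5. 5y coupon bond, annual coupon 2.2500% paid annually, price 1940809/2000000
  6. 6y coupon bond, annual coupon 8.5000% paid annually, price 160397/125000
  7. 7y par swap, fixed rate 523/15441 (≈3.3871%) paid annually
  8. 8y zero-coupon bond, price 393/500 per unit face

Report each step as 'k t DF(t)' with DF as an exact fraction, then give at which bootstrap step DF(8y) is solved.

1 1 9667/10000
2 2 1181/1250
3 3 2277/2500
4 4 8701/10000
5 5 4339/5000
6 6 4127/5000
7 7 1977/2500
8 8 393/500
DF(8y) is solved at step 8

step 1 [1y] swap r/1=333/9667: DF=(1 − 333/9667·(0))/(1+333/9667) = 9667/10000 ≈ 0.966700
step 2 [2y] bond c/1=11/400: DF=(797893/800000 − 11/400·(0.966700))/(1+11/400) = 1181/1250 ≈ 0.944800
step 3 [3y] swap r/1=892/28223: DF=(1 − 892/28223·(0.966700+0.944800))/(1+892/28223) = 2277/2500 ≈ 0.910800
step 4 [4y] bond c/1=1/50: DF=(235987/250000 − 1/50·(0.966700+0.944800+0.910800))/(1+1/50) = 8701/10000 ≈ 0.870100
step 5 [5y] bond c/1=9/400: DF=(1940809/2000000 − 9/400·(0.966700+0.944800+0.910800+0.870100))/(1+9/400) = 4339/5000 ≈ 0.867800
step 6 [6y] bond c/1=17/200: DF=(160397/125000 − 17/200·(0.966700+0.944800+0.910800+0.870100+0.867800))/(1+17/200) = 4127/5000 ≈ 0.825400
step 7 [7y] swap r/1=523/15441: DF=(1 − 523/15441·(0.966700+0.944800+0.910800+0.870100+0.867800+0.825400))/(1+523/15441) = 1977/2500 ≈ 0.790800
step 8 [8y] zero: DF = P = 393/500 ≈ 0.786000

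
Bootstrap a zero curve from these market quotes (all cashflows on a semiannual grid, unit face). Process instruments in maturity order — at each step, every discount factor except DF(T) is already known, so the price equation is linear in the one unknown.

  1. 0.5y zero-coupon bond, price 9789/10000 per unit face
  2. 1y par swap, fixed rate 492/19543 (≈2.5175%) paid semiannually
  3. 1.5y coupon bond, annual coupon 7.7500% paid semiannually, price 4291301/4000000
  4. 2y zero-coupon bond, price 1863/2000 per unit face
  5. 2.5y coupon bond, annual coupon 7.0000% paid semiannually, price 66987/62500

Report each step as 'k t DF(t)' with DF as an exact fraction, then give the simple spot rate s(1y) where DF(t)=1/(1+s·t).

1 1/2 9789/10000
2 1 4877/5000
3 3/2 9599/10000
4 2 1863/2000
5 5/2 1811/2000
s(1y) = (1/(4877/5000) − 1)/(1) = 123/4877 ≈ 2.5220%

step 1 [0.5y] zero: DF = P = 9789/10000 ≈ 0.978900
step 2 [1y] swap r/2=246/19543: DF=(1 − 246/19543·(0.978900))/(1+246/19543) = 4877/5000 ≈ 0.975400
step 3 [1.5y] bond c/2=31/800: DF=(4291301/4000000 − 31/800·(0.978900+0.975400))/(1+31/800) = 9599/10000 ≈ 0.959900
step 4 [2y] zero: DF = P = 1863/2000 ≈ 0.931500
step 5 [2.5y] bond c/2=7/200: DF=(66987/62500 − 7/200·(0.978900+0.975400+0.959900+0.931500))/(1+7/200) = 1811/2000 ≈ 0.905500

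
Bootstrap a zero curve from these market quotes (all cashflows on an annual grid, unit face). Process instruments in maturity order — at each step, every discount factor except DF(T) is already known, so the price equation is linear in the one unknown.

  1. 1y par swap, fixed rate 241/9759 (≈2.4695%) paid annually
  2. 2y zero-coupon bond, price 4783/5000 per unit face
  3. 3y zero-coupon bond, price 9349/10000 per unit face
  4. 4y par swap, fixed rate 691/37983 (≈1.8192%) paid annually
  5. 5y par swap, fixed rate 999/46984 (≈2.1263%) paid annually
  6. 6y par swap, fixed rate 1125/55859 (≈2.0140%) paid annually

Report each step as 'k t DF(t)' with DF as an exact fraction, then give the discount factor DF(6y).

step 1 [1y] swap r/1=241/9759: DF=(1 − 241/9759·(0))/(1+241/9759) = 9759/10000 ≈ 0.975900
step 2 [2y] zero: DF = P = 4783/5000 ≈ 0.956600
step 3 [3y] zero: DF = P = 9349/10000 ≈ 0.934900
step 4 [4y] swap r/1=691/37983: DF=(1 − 691/37983·(0.975900+0.956600+0.934900))/(1+691/37983) = 9309/10000 ≈ 0.930900
step 5 [5y] swap r/1=999/46984: DF=(1 − 999/46984·(0.975900+0.956600+0.934900+0.930900))/(1+999/46984) = 9001/10000 ≈ 0.900100
step 6 [6y] swap r/1=1125/55859: DF=(1 − 1125/55859·(0.975900+0.956600+0.934900+0.930900+0.900100))/(1+1125/55859) = 71/80 ≈ 0.887500

1 1 9759/10000
2 2 4783/5000
3 3 9349/10000
4 4 9309/10000
5 5 9001/10000
6 6 71/80
DF(6y) = 71/80 ≈ 0.887500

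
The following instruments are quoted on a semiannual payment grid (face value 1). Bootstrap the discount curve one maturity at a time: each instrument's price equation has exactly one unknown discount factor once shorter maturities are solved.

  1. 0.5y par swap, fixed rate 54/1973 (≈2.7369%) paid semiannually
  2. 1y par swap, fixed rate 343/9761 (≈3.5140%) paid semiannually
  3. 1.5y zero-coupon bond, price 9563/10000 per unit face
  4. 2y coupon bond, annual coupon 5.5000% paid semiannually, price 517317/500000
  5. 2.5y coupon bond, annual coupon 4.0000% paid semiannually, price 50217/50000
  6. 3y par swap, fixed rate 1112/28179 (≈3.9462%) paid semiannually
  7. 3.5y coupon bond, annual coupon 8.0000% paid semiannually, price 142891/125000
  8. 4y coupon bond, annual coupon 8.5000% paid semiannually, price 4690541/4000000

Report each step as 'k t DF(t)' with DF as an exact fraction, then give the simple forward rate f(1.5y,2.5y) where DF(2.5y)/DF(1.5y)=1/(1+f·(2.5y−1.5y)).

1 1/2 1973/2000
2 1 9657/10000
3 3/2 9563/10000
4 2 9291/10000
5 5/2 4547/5000
6 3 1111/1250
7 7/2 1103/1250
8 4 8591/10000
f(1.5y,2.5y) = ((9563/10000)/(4547/5000) − 1)/(1) = 469/9094 ≈ 5.1572%

step 1 [0.5y] swap r/2=27/1973: DF=(1 − 27/1973·(0))/(1+27/1973) = 1973/2000 ≈ 0.986500
step 2 [1y] swap r/2=343/19522: DF=(1 − 343/19522·(0.986500))/(1+343/19522) = 9657/10000 ≈ 0.965700
step 3 [1.5y] zero: DF = P = 9563/10000 ≈ 0.956300
step 4 [2y] bond c/2=11/400: DF=(517317/500000 − 11/400·(0.986500+0.965700+0.956300))/(1+11/400) = 9291/10000 ≈ 0.929100
step 5 [2.5y] bond c/2=1/50: DF=(50217/50000 − 1/50·(0.986500+0.965700+0.956300+0.929100))/(1+1/50) = 4547/5000 ≈ 0.909400
step 6 [3y] swap r/2=556/28179: DF=(1 − 556/28179·(0.986500+0.965700+0.956300+0.929100+0.909400))/(1+556/28179) = 1111/1250 ≈ 0.888800
step 7 [3.5y] bond c/2=1/25: DF=(142891/125000 − 1/25·(0.986500+0.965700+0.956300+0.929100+0.909400+0.888800))/(1+1/25) = 1103/1250 ≈ 0.882400
step 8 [4y] bond c/2=17/400: DF=(4690541/4000000 − 17/400·(0.986500+0.965700+0.956300+0.929100+0.909400+0.888800+0.882400))/(1+17/400) = 8591/10000 ≈ 0.859100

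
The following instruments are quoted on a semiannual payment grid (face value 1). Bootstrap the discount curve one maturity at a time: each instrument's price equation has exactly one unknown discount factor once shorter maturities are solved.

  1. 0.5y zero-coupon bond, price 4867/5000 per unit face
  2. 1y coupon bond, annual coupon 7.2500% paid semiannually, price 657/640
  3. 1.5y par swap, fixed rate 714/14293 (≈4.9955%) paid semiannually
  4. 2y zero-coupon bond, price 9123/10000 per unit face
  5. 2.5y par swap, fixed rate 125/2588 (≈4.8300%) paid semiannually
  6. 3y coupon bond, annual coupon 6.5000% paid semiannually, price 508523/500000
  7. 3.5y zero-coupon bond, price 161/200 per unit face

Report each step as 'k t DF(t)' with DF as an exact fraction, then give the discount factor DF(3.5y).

1 1/2 4867/5000
2 1 4783/5000
3 3/2 4643/5000
4 2 9123/10000
5 5/2 71/80
6 3 524/625
7 7/2 161/200
DF(3.5y) = 161/200 ≈ 0.805000

step 1 [0.5y] zero: DF = P = 4867/5000 ≈ 0.973400
step 2 [1y] bond c/2=29/800: DF=(657/640 − 29/800·(0.973400))/(1+29/800) = 4783/5000 ≈ 0.956600
step 3 [1.5y] swap r/2=357/14293: DF=(1 − 357/14293·(0.973400+0.956600))/(1+357/14293) = 4643/5000 ≈ 0.928600
step 4 [2y] zero: DF = P = 9123/10000 ≈ 0.912300
step 5 [2.5y] swap r/2=125/5176: DF=(1 − 125/5176·(0.973400+0.956600+0.928600+0.912300))/(1+125/5176) = 71/80 ≈ 0.887500
step 6 [3y] bond c/2=13/400: DF=(508523/500000 − 13/400·(0.973400+0.956600+0.928600+0.912300+0.887500))/(1+13/400) = 524/625 ≈ 0.838400
step 7 [3.5y] zero: DF = P = 161/200 ≈ 0.805000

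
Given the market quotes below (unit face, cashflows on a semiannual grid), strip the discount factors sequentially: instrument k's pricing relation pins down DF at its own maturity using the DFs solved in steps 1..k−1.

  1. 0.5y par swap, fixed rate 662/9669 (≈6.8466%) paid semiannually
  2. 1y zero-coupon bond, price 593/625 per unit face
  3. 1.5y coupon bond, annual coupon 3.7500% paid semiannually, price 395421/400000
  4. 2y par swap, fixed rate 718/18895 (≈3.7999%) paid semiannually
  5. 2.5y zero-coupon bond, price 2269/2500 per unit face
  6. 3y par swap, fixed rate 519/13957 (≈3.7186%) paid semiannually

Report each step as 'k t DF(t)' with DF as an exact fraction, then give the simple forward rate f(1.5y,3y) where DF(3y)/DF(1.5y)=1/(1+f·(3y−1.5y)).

1 1/2 9669/10000
2 1 593/625
3 3/2 9351/10000
4 2 4641/5000
5 5/2 2269/2500
6 3 4481/5000
f(1.5y,3y) = ((9351/10000)/(4481/5000) − 1)/(3/2) = 389/13443 ≈ 2.8937%

step 1 [0.5y] swap r/2=331/9669: DF=(1 − 331/9669·(0))/(1+331/9669) = 9669/10000 ≈ 0.966900
step 2 [1y] zero: DF = P = 593/625 ≈ 0.948800
step 3 [1.5y] bond c/2=3/160: DF=(395421/400000 − 3/160·(0.966900+0.948800))/(1+3/160) = 9351/10000 ≈ 0.935100
step 4 [2y] swap r/2=359/18895: DF=(1 − 359/18895·(0.966900+0.948800+0.935100))/(1+359/18895) = 4641/5000 ≈ 0.928200
step 5 [2.5y] zero: DF = P = 2269/2500 ≈ 0.907600
step 6 [3y] swap r/2=519/27914: DF=(1 − 519/27914·(0.966900+0.948800+0.935100+0.928200+0.907600))/(1+519/27914) = 4481/5000 ≈ 0.896200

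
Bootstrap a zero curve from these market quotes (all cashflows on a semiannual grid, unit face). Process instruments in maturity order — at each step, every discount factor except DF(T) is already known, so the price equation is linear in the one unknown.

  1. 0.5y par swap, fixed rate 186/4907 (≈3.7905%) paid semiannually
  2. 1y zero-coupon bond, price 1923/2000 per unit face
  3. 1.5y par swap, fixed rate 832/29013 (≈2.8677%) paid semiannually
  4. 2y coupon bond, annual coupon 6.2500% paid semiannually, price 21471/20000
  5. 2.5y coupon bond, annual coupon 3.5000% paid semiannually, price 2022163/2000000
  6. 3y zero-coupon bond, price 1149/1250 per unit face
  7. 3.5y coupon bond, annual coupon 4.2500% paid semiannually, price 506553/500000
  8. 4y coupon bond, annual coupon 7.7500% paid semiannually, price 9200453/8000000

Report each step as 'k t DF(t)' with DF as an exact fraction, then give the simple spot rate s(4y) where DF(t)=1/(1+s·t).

step 1 [0.5y] swap r/2=93/4907: DF=(1 − 93/4907·(0))/(1+93/4907) = 4907/5000 ≈ 0.981400
step 2 [1y] zero: DF = P = 1923/2000 ≈ 0.961500
step 3 [1.5y] swap r/2=416/29013: DF=(1 − 416/29013·(0.981400+0.961500))/(1+416/29013) = 599/625 ≈ 0.958400
step 4 [2y] bond c/2=1/32: DF=(21471/20000 − 1/32·(0.981400+0.961500+0.958400))/(1+1/32) = 9531/10000 ≈ 0.953100
step 5 [2.5y] bond c/2=7/400: DF=(2022163/2000000 − 7/400·(0.981400+0.961500+0.958400+0.953100))/(1+7/400) = 4637/5000 ≈ 0.927400
step 6 [3y] zero: DF = P = 1149/1250 ≈ 0.919200
step 7 [3.5y] bond c/2=17/800: DF=(506553/500000 − 17/800·(0.981400+0.961500+0.958400+0.953100+0.927400+0.919200))/(1+17/800) = 4367/5000 ≈ 0.873400
step 8 [4y] bond c/2=31/800: DF=(9200453/8000000 − 31/800·(0.981400+0.961500+0.958400+0.953100+0.927400+0.919200+0.873400))/(1+31/800) = 8619/10000 ≈ 0.861900

1 1/2 4907/5000
2 1 1923/2000
3 3/2 599/625
4 2 9531/10000
5 5/2 4637/5000
6 3 1149/1250
7 7/2 4367/5000
8 4 8619/10000
s(4y) = (1/(8619/10000) − 1)/(4) = 1381/34476 ≈ 4.0057%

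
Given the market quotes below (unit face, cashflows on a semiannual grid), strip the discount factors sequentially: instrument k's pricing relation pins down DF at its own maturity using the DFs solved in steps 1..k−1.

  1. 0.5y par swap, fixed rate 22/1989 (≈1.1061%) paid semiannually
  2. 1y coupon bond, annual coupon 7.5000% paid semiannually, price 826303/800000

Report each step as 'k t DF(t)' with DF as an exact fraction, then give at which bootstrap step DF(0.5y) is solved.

step 1 [0.5y] swap r/2=11/1989: DF=(1 − 11/1989·(0))/(1+11/1989) = 1989/2000 ≈ 0.994500
step 2 [1y] bond c/2=3/80: DF=(826303/800000 − 3/80·(0.994500))/(1+3/80) = 2399/2500 ≈ 0.959600

1 1/2 1989/2000
2 1 2399/2500
DF(0.5y) is solved at step 1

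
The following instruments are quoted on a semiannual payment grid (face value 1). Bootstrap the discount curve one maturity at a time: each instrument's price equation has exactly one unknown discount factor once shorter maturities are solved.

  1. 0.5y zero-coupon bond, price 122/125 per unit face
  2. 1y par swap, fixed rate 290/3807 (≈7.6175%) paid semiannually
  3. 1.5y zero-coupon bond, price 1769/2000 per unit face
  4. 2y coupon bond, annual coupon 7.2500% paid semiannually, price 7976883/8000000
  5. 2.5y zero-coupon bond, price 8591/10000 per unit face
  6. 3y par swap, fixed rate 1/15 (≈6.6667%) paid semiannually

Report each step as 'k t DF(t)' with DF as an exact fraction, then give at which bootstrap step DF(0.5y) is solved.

step 1 [0.5y] zero: DF = P = 122/125 ≈ 0.976000
step 2 [1y] swap r/2=145/3807: DF=(1 − 145/3807·(0.976000))/(1+145/3807) = 371/400 ≈ 0.927500
step 3 [1.5y] zero: DF = P = 1769/2000 ≈ 0.884500
step 4 [2y] bond c/2=29/800: DF=(7976883/8000000 − 29/800·(0.976000+0.927500+0.884500))/(1+29/800) = 8647/10000 ≈ 0.864700
step 5 [2.5y] zero: DF = P = 8591/10000 ≈ 0.859100
step 6 [3y] swap r/2=1/30: DF=(1 − 1/30·(0.976000+0.927500+0.884500+0.864700+0.859100))/(1+1/30) = 4111/5000 ≈ 0.822200

1 1/2 122/125
2 1 371/400
3 3/2 1769/2000
4 2 8647/10000
5 5/2 8591/10000
6 3 4111/5000
DF(0.5y) is solved at step 1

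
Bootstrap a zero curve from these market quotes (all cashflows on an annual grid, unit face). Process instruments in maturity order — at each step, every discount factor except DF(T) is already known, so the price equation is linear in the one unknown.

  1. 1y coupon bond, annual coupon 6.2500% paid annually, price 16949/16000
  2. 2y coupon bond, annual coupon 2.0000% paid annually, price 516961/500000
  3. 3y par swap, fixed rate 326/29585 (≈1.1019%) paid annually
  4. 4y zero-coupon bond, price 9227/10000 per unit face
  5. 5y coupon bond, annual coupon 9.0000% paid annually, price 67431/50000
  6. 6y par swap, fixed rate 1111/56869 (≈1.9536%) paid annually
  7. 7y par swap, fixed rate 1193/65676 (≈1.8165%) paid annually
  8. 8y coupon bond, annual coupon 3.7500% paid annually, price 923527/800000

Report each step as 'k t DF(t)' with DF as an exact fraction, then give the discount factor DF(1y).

step 1 [1y] bond c/1=1/16: DF=(16949/16000 − 1/16·(0))/(1+1/16) = 997/1000 ≈ 0.997000
step 2 [2y] bond c/1=1/50: DF=(516961/500000 − 1/50·(0.997000))/(1+1/50) = 9941/10000 ≈ 0.994100
step 3 [3y] swap r/1=326/29585: DF=(1 − 326/29585·(0.997000+0.994100))/(1+326/29585) = 4837/5000 ≈ 0.967400
step 4 [4y] zero: DF = P = 9227/10000 ≈ 0.922700
step 5 [5y] bond c/1=9/100: DF=(67431/50000 − 9/100·(0.997000+0.994100+0.967400+0.922700))/(1+9/100) = 573/625 ≈ 0.916800
step 6 [6y] swap r/1=1111/56869: DF=(1 − 1111/56869·(0.997000+0.994100+0.967400+0.922700+0.916800))/(1+1111/56869) = 8889/10000 ≈ 0.888900
step 7 [7y] swap r/1=1193/65676: DF=(1 − 1193/65676·(0.997000+0.994100+0.967400+0.922700+0.916800+0.888900))/(1+1193/65676) = 8807/10000 ≈ 0.880700
step 8 [8y] bond c/1=3/80: DF=(923527/800000 − 3/80·(0.997000+0.994100+0.967400+0.922700+0.916800+0.888900+0.880700))/(1+3/80) = 8753/10000 ≈ 0.875300

1 1 997/1000
2 2 9941/10000
3 3 4837/5000
4 4 9227/10000
5 5 573/625
6 6 8889/10000
7 7 8807/10000
8 8 8753/10000
DF(1y) = 997/1000 ≈ 0.997000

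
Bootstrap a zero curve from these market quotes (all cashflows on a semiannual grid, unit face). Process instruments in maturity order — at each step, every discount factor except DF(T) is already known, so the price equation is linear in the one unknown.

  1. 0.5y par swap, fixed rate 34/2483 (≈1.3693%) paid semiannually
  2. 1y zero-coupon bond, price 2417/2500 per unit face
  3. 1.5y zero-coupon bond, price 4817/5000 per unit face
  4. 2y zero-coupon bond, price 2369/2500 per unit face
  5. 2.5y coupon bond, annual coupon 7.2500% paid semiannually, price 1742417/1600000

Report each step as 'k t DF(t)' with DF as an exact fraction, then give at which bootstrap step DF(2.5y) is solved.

1 1/2 2483/2500
2 1 2417/2500
3 3/2 4817/5000
4 2 2369/2500
5 5/2 1831/2000
DF(2.5y) is solved at step 5

step 1 [0.5y] swap r/2=17/2483: DF=(1 − 17/2483·(0))/(1+17/2483) = 2483/2500 ≈ 0.993200
step 2 [1y] zero: DF = P = 2417/2500 ≈ 0.966800
step 3 [1.5y] zero: DF = P = 4817/5000 ≈ 0.963400
step 4 [2y] zero: DF = P = 2369/2500 ≈ 0.947600
step 5 [2.5y] bond c/2=29/800: DF=(1742417/1600000 − 29/800·(0.993200+0.966800+0.963400+0.947600))/(1+29/800) = 1831/2000 ≈ 0.915500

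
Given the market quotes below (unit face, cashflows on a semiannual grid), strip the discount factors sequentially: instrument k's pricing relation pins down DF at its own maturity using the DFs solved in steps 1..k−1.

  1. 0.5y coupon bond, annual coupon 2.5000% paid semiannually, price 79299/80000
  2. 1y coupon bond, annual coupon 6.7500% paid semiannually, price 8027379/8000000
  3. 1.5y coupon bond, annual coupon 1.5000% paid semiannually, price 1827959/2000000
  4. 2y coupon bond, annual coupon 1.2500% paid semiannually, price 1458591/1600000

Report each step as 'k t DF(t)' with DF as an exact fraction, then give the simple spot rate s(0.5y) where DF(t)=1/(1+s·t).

step 1 [0.5y] bond c/2=1/80: DF=(79299/80000 − 1/80·(0))/(1+1/80) = 979/1000 ≈ 0.979000
step 2 [1y] bond c/2=27/800: DF=(8027379/8000000 − 27/800·(0.979000))/(1+27/800) = 9387/10000 ≈ 0.938700
step 3 [1.5y] bond c/2=3/400: DF=(1827959/2000000 − 3/400·(0.979000+0.938700))/(1+3/400) = 8929/10000 ≈ 0.892900
step 4 [2y] bond c/2=1/160: DF=(1458591/1600000 − 1/160·(0.979000+0.938700+0.892900))/(1+1/160) = 1777/2000 ≈ 0.888500

1 1/2 979/1000
2 1 9387/10000
3 3/2 8929/10000
4 2 1777/2000
s(0.5y) = (1/(979/1000) − 1)/(1/2) = 42/979 ≈ 4.2901%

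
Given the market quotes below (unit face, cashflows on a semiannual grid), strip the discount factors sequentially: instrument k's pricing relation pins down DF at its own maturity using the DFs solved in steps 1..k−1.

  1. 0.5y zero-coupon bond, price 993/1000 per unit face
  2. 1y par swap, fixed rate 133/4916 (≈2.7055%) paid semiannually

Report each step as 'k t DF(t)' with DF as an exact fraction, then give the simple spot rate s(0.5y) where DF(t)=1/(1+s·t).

1 1/2 993/1000
2 1 4867/5000
s(0.5y) = (1/(993/1000) − 1)/(1/2) = 14/993 ≈ 1.4099%

step 1 [0.5y] zero: DF = P = 993/1000 ≈ 0.993000
step 2 [1y] swap r/2=133/9832: DF=(1 − 133/9832·(0.993000))/(1+133/9832) = 4867/5000 ≈ 0.973400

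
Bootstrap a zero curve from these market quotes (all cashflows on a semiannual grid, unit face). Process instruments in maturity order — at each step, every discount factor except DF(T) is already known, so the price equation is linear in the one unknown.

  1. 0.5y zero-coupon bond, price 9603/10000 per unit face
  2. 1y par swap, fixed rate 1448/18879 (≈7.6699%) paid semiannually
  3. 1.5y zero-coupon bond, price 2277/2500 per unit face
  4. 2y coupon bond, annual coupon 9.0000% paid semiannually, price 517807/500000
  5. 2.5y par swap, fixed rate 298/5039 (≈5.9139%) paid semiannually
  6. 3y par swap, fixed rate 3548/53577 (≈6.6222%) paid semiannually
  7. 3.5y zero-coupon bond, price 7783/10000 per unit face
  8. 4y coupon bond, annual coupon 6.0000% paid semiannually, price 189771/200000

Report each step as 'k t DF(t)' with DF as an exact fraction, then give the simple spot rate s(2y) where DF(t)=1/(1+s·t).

step 1 [0.5y] zero: DF = P = 9603/10000 ≈ 0.960300
step 2 [1y] swap r/2=724/18879: DF=(1 − 724/18879·(0.960300))/(1+724/18879) = 2319/2500 ≈ 0.927600
step 3 [1.5y] zero: DF = P = 2277/2500 ≈ 0.910800
step 4 [2y] bond c/2=9/200: DF=(517807/500000 − 9/200·(0.960300+0.927600+0.910800))/(1+9/200) = 1741/2000 ≈ 0.870500
step 5 [2.5y] swap r/2=149/5039: DF=(1 − 149/5039·(0.960300+0.927600+0.910800+0.870500))/(1+149/5039) = 8659/10000 ≈ 0.865900
step 6 [3y] swap r/2=1774/53577: DF=(1 − 1774/53577·(0.960300+0.927600+0.910800+0.870500+0.865900))/(1+1774/53577) = 4113/5000 ≈ 0.822600
step 7 [3.5y] zero: DF = P = 7783/10000 ≈ 0.778300
step 8 [4y] bond c/2=3/100: DF=(189771/200000 − 3/100·(0.960300+0.927600+0.910800+0.870500+0.865900+0.822600+0.778300))/(1+3/100) = 297/400 ≈ 0.742500

1 1/2 9603/10000
2 1 2319/2500
3 3/2 2277/2500
4 2 1741/2000
5 5/2 8659/10000
6 3 4113/5000
7 7/2 7783/10000
8 4 297/400
s(2y) = (1/(1741/2000) − 1)/(2) = 259/3482 ≈ 7.4383%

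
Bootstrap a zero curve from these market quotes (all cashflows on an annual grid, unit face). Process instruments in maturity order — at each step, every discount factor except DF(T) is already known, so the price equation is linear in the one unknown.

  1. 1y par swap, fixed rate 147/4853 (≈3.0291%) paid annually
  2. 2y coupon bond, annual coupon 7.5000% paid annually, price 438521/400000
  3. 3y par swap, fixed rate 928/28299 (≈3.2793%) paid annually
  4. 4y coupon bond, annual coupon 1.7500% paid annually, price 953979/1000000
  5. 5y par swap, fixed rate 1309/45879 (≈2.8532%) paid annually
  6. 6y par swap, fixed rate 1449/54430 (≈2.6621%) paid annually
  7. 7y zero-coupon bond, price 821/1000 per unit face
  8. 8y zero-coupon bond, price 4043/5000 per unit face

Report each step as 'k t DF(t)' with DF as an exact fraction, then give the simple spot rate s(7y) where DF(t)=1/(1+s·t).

1 1 4853/5000
2 2 9521/10000
3 3 567/625
4 4 8889/10000
5 5 8691/10000
6 6 8551/10000
7 7 821/1000
8 8 4043/5000
s(7y) = (1/(821/1000) − 1)/(7) = 179/5747 ≈ 3.1147%

step 1 [1y] swap r/1=147/4853: DF=(1 − 147/4853·(0))/(1+147/4853) = 4853/5000 ≈ 0.970600
step 2 [2y] bond c/1=3/40: DF=(438521/400000 − 3/40·(0.970600))/(1+3/40) = 9521/10000 ≈ 0.952100
step 3 [3y] swap r/1=928/28299: DF=(1 − 928/28299·(0.970600+0.952100))/(1+928/28299) = 567/625 ≈ 0.907200
step 4 [4y] bond c/1=7/400: DF=(953979/1000000 − 7/400·(0.970600+0.952100+0.907200))/(1+7/400) = 8889/10000 ≈ 0.888900
step 5 [5y] swap r/1=1309/45879: DF=(1 − 1309/45879·(0.970600+0.952100+0.907200+0.888900))/(1+1309/45879) = 8691/10000 ≈ 0.869100
step 6 [6y] swap r/1=1449/54430: DF=(1 − 1449/54430·(0.970600+0.952100+0.907200+0.888900+0.869100))/(1+1449/54430) = 8551/10000 ≈ 0.855100
step 7 [7y] zero: DF = P = 821/1000 ≈ 0.821000
step 8 [8y] zero: DF = P = 4043/5000 ≈ 0.808600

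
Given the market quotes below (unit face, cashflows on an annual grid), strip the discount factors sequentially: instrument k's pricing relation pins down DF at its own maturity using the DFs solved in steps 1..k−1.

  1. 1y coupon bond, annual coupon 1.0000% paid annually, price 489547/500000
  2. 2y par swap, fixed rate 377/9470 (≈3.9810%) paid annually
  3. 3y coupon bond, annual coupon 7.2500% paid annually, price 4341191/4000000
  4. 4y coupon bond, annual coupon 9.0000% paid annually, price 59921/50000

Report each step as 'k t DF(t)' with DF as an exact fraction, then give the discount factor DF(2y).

1 1 4847/5000
2 2 4623/5000
3 3 8839/10000
4 4 8701/10000
DF(2y) = 4623/5000 ≈ 0.924600

step 1 [1y] bond c/1=1/100: DF=(489547/500000 − 1/100·(0))/(1+1/100) = 4847/5000 ≈ 0.969400
step 2 [2y] swap r/1=377/9470: DF=(1 − 377/9470·(0.969400))/(1+377/9470) = 4623/5000 ≈ 0.924600
step 3 [3y] bond c/1=29/400: DF=(4341191/4000000 − 29/400·(0.969400+0.924600))/(1+29/400) = 8839/10000 ≈ 0.883900
step 4 [4y] bond c/1=9/100: DF=(59921/50000 − 9/100·(0.969400+0.924600+0.883900))/(1+9/100) = 8701/10000 ≈ 0.870100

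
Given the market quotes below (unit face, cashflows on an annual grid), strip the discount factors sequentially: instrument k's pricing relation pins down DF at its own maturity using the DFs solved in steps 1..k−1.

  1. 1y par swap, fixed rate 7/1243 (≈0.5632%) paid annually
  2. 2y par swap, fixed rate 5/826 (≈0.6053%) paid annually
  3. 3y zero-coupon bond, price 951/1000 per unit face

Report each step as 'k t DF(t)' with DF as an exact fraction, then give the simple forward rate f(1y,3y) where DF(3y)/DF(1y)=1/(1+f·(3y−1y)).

1 1 1243/1250
2 2 247/250
3 3 951/1000
f(1y,3y) = ((1243/1250)/(951/1000) − 1)/(2) = 217/9510 ≈ 2.2818%

step 1 [1y] swap r/1=7/1243: DF=(1 − 7/1243·(0))/(1+7/1243) = 1243/1250 ≈ 0.994400
step 2 [2y] swap r/1=5/826: DF=(1 − 5/826·(0.994400))/(1+5/826) = 247/250 ≈ 0.988000
step 3 [3y] zero: DF = P = 951/1000 ≈ 0.951000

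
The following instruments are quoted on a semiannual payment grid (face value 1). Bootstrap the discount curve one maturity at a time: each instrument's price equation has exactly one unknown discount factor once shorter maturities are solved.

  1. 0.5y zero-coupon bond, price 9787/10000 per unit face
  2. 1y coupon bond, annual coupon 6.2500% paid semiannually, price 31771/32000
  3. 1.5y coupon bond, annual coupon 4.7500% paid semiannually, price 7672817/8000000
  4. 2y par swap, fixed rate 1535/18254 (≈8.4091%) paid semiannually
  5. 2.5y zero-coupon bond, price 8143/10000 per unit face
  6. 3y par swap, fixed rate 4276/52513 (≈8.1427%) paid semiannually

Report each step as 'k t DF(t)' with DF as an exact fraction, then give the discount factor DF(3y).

1 1/2 9787/10000
2 1 9331/10000
3 3/2 357/400
4 2 1693/2000
5 5/2 8143/10000
6 3 3931/5000
DF(3y) = 3931/5000 ≈ 0.786200

step 1 [0.5y] zero: DF = P = 9787/10000 ≈ 0.978700
step 2 [1y] bond c/2=1/32: DF=(31771/32000 − 1/32·(0.978700))/(1+1/32) = 9331/10000 ≈ 0.933100
step 3 [1.5y] bond c/2=19/800: DF=(7672817/8000000 − 19/800·(0.978700+0.933100))/(1+19/800) = 357/400 ≈ 0.892500
step 4 [2y] swap r/2=1535/36508: DF=(1 − 1535/36508·(0.978700+0.933100+0.892500))/(1+1535/36508) = 1693/2000 ≈ 0.846500
step 5 [2.5y] zero: DF = P = 8143/10000 ≈ 0.814300
step 6 [3y] swap r/2=2138/52513: DF=(1 − 2138/52513·(0.978700+0.933100+0.892500+0.846500+0.814300))/(1+2138/52513) = 3931/5000 ≈ 0.786200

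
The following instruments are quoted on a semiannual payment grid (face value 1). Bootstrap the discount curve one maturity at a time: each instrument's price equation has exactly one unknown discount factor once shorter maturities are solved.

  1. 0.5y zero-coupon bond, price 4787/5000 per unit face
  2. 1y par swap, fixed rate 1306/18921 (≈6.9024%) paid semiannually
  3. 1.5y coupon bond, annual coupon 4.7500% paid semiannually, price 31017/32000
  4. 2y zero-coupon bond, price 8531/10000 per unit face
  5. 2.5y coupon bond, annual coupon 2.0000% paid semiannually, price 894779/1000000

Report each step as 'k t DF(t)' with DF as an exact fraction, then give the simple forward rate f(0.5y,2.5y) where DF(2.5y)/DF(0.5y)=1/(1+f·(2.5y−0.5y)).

1 1/2 4787/5000
2 1 9347/10000
3 3/2 9029/10000
4 2 8531/10000
5 5/2 4249/5000
f(0.5y,2.5y) = ((4787/5000)/(4249/5000) − 1)/(2) = 269/4249 ≈ 6.3309%

step 1 [0.5y] zero: DF = P = 4787/5000 ≈ 0.957400
step 2 [1y] swap r/2=653/18921: DF=(1 − 653/18921·(0.957400))/(1+653/18921) = 9347/10000 ≈ 0.934700
step 3 [1.5y] bond c/2=19/800: DF=(31017/32000 − 19/800·(0.957400+0.934700))/(1+19/800) = 9029/10000 ≈ 0.902900
step 4 [2y] zero: DF = P = 8531/10000 ≈ 0.853100
step 5 [2.5y] bond c/2=1/100: DF=(894779/1000000 − 1/100·(0.957400+0.934700+0.902900+0.853100))/(1+1/100) = 4249/5000 ≈ 0.849800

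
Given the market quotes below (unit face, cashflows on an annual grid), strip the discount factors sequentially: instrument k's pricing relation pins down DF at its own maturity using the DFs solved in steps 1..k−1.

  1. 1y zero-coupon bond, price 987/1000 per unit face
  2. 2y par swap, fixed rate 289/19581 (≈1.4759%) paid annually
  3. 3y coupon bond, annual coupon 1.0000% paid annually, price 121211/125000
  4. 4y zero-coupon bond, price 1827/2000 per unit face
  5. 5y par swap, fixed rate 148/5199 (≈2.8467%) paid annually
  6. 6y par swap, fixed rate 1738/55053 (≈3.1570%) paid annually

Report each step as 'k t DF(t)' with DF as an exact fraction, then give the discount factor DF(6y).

1 1 987/1000
2 2 9711/10000
3 3 9407/10000
4 4 1827/2000
5 5 2167/2500
6 6 4131/5000
DF(6y) = 4131/5000 ≈ 0.826200

step 1 [1y] zero: DF = P = 987/1000 ≈ 0.987000
step 2 [2y] swap r/1=289/19581: DF=(1 − 289/19581·(0.987000))/(1+289/19581) = 9711/10000 ≈ 0.971100
step 3 [3y] bond c/1=1/100: DF=(121211/125000 − 1/100·(0.987000+0.971100))/(1+1/100) = 9407/10000 ≈ 0.940700
step 4 [4y] zero: DF = P = 1827/2000 ≈ 0.913500
step 5 [5y] swap r/1=148/5199: DF=(1 − 148/5199·(0.987000+0.971100+0.940700+0.913500))/(1+148/5199) = 2167/2500 ≈ 0.866800
step 6 [6y] swap r/1=1738/55053: DF=(1 − 1738/55053·(0.987000+0.971100+0.940700+0.913500+0.866800))/(1+1738/55053) = 4131/5000 ≈ 0.826200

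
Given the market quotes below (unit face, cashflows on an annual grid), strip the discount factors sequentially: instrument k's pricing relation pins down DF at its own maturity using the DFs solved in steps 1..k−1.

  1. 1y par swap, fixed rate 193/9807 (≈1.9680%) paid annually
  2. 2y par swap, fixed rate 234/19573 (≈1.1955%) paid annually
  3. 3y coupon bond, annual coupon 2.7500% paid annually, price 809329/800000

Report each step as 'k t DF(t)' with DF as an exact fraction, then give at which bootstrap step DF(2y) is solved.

1 1 9807/10000
2 2 4883/5000
3 3 4661/5000
DF(2y) is solved at step 2

step 1 [1y] swap r/1=193/9807: DF=(1 − 193/9807·(0))/(1+193/9807) = 9807/10000 ≈ 0.980700
step 2 [2y] swap r/1=234/19573: DF=(1 − 234/19573·(0.980700))/(1+234/19573) = 4883/5000 ≈ 0.976600
step 3 [3y] bond c/1=11/400: DF=(809329/800000 − 11/400·(0.980700+0.976600))/(1+11/400) = 4661/5000 ≈ 0.932200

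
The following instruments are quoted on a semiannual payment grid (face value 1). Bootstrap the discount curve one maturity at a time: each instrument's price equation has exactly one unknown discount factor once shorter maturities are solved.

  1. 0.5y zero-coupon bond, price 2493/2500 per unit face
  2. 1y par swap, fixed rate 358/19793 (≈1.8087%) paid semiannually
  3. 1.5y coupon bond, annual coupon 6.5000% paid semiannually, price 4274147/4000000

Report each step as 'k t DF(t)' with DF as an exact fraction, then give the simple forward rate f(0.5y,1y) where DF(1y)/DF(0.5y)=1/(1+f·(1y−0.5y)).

1 1/2 2493/2500
2 1 9821/10000
3 3/2 4863/5000
f(0.5y,1y) = ((2493/2500)/(9821/10000) − 1)/(1/2) = 302/9821 ≈ 3.0750%

step 1 [0.5y] zero: DF = P = 2493/2500 ≈ 0.997200
step 2 [1y] swap r/2=179/19793: DF=(1 − 179/19793·(0.997200))/(1+179/19793) = 9821/10000 ≈ 0.982100
step 3 [1.5y] bond c/2=13/400: DF=(4274147/4000000 − 13/400·(0.997200+0.982100))/(1+13/400) = 4863/5000 ≈ 0.972600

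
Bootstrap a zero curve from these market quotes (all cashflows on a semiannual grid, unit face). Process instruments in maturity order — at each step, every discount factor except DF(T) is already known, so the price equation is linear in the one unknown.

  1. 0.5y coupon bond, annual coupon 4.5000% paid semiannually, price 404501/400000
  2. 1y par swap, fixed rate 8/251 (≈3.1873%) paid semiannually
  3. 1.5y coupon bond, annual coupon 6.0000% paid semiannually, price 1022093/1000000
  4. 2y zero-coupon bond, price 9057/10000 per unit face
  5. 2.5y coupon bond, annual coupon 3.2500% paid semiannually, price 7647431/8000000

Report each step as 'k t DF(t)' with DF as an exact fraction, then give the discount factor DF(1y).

step 1 [0.5y] bond c/2=9/400: DF=(404501/400000 − 9/400·(0))/(1+9/400) = 989/1000 ≈ 0.989000
step 2 [1y] swap r/2=4/251: DF=(1 − 4/251·(0.989000))/(1+4/251) = 1211/1250 ≈ 0.968800
step 3 [1.5y] bond c/2=3/100: DF=(1022093/1000000 − 3/100·(0.989000+0.968800))/(1+3/100) = 9353/10000 ≈ 0.935300
step 4 [2y] zero: DF = P = 9057/10000 ≈ 0.905700
step 5 [2.5y] bond c/2=13/800: DF=(7647431/8000000 − 13/800·(0.989000+0.968800+0.935300+0.905700))/(1+13/800) = 8799/10000 ≈ 0.879900

1 1/2 989/1000
2 1 1211/1250
3 3/2 9353/10000
4 2 9057/10000
5 5/2 8799/10000
DF(1y) = 1211/1250 ≈ 0.968800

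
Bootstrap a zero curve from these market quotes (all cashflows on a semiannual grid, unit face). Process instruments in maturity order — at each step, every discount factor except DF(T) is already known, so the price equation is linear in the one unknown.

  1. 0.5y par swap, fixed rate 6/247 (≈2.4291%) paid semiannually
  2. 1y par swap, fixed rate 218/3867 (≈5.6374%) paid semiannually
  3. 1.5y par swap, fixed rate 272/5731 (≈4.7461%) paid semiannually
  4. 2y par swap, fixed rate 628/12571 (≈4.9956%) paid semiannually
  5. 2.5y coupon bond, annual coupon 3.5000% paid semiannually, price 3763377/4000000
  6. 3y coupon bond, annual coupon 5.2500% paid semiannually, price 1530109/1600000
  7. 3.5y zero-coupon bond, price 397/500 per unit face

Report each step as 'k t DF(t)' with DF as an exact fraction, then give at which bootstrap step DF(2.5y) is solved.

step 1 [0.5y] swap r/2=3/247: DF=(1 − 3/247·(0))/(1+3/247) = 247/250 ≈ 0.988000
step 2 [1y] swap r/2=109/3867: DF=(1 − 109/3867·(0.988000))/(1+109/3867) = 1891/2000 ≈ 0.945500
step 3 [1.5y] swap r/2=136/5731: DF=(1 − 136/5731·(0.988000+0.945500))/(1+136/5731) = 233/250 ≈ 0.932000
step 4 [2y] swap r/2=314/12571: DF=(1 − 314/12571·(0.988000+0.945500+0.932000))/(1+314/12571) = 4529/5000 ≈ 0.905800
step 5 [2.5y] bond c/2=7/400: DF=(3763377/4000000 − 7/400·(0.988000+0.945500+0.932000+0.905800))/(1+7/400) = 4299/5000 ≈ 0.859800
step 6 [3y] bond c/2=21/800: DF=(1530109/1600000 − 21/800·(0.988000+0.945500+0.932000+0.905800+0.859800))/(1+21/800) = 4067/5000 ≈ 0.813400
step 7 [3.5y] zero: DF = P = 397/500 ≈ 0.794000

1 1/2 247/250
2 1 1891/2000
3 3/2 233/250
4 2 4529/5000
5 5/2 4299/5000
6 3 4067/5000
7 7/2 397/500
DF(2.5y) is solved at step 5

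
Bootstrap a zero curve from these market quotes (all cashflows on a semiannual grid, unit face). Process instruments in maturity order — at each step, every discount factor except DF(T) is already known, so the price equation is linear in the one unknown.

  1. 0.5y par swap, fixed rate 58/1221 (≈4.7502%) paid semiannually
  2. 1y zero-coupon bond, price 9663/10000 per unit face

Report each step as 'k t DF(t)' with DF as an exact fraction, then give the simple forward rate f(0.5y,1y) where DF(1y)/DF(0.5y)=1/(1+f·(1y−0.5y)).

step 1 [0.5y] swap r/2=29/1221: DF=(1 − 29/1221·(0))/(1+29/1221) = 1221/1250 ≈ 0.976800
step 2 [1y] zero: DF = P = 9663/10000 ≈ 0.966300

1 1/2 1221/1250
2 1 9663/10000
f(0.5y,1y) = ((1221/1250)/(9663/10000) − 1)/(1/2) = 70/3221 ≈ 2.1732%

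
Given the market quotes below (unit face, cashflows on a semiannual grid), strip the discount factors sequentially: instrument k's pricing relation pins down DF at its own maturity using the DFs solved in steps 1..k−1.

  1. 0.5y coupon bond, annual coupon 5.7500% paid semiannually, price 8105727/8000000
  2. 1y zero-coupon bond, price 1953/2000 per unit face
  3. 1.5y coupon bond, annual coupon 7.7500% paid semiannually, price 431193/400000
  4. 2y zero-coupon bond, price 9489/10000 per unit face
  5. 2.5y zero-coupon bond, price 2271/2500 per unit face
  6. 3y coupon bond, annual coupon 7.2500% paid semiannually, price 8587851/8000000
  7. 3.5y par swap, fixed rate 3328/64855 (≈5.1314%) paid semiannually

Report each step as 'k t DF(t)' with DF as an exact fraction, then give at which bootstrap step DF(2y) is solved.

1 1/2 9849/10000
2 1 1953/2000
3 3/2 4823/5000
4 2 9489/10000
5 5/2 2271/2500
6 3 4343/5000
7 7/2 521/625
DF(2y) is solved at step 4

step 1 [0.5y] bond c/2=23/800: DF=(8105727/8000000 − 23/800·(0))/(1+23/800) = 9849/10000 ≈ 0.984900
step 2 [1y] zero: DF = P = 1953/2000 ≈ 0.976500
step 3 [1.5y] bond c/2=31/800: DF=(431193/400000 − 31/800·(0.984900+0.976500))/(1+31/800) = 4823/5000 ≈ 0.964600
step 4 [2y] zero: DF = P = 9489/10000 ≈ 0.948900
step 5 [2.5y] zero: DF = P = 2271/2500 ≈ 0.908400
step 6 [3y] bond c/2=29/800: DF=(8587851/8000000 − 29/800·(0.984900+0.976500+0.964600+0.948900+0.908400))/(1+29/800) = 4343/5000 ≈ 0.868600
step 7 [3.5y] swap r/2=1664/64855: DF=(1 − 1664/64855·(0.984900+0.976500+0.964600+0.948900+0.908400+0.868600))/(1+1664/64855) = 521/625 ≈ 0.833600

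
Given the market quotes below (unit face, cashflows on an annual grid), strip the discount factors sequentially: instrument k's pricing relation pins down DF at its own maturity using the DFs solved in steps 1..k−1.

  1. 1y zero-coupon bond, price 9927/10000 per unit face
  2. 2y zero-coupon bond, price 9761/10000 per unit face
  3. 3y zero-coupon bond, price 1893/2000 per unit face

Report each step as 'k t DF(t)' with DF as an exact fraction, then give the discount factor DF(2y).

1 1 9927/10000
2 2 9761/10000
3 3 1893/2000
DF(2y) = 9761/10000 ≈ 0.976100

step 1 [1y] zero: DF = P = 9927/10000 ≈ 0.992700
step 2 [2y] zero: DF = P = 9761/10000 ≈ 0.976100
step 3 [3y] zero: DF = P = 1893/2000 ≈ 0.946500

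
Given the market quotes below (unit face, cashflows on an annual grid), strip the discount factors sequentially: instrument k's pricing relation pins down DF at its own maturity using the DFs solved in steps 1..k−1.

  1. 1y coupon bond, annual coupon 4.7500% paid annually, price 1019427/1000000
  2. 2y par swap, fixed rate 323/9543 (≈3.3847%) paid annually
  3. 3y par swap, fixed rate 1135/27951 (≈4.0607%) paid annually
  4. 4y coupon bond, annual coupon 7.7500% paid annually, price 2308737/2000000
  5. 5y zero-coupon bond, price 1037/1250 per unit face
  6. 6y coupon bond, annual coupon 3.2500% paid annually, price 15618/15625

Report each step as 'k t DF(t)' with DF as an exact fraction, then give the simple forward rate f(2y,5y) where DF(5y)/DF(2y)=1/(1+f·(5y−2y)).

1 1 2433/2500
2 2 4677/5000
3 3 1773/2000
4 4 8703/10000
5 5 1037/1250
6 6 4133/5000
f(2y,5y) = ((4677/5000)/(1037/1250) − 1)/(3) = 529/12444 ≈ 4.2510%

step 1 [1y] bond c/1=19/400: DF=(1019427/1000000 − 19/400·(0))/(1+19/400) = 2433/2500 ≈ 0.973200
step 2 [2y] swap r/1=323/9543: DF=(1 − 323/9543·(0.973200))/(1+323/9543) = 4677/5000 ≈ 0.935400
step 3 [3y] swap r/1=1135/27951: DF=(1 − 1135/27951·(0.973200+0.935400))/(1+1135/27951) = 1773/2000 ≈ 0.886500
step 4 [4y] bond c/1=31/400: DF=(2308737/2000000 − 31/400·(0.973200+0.935400+0.886500))/(1+31/400) = 8703/10000 ≈ 0.870300
step 5 [5y] zero: DF = P = 1037/1250 ≈ 0.829600
step 6 [6y] bond c/1=13/400: DF=(15618/15625 − 13/400·(0.973200+0.935400+0.886500+0.870300+0.829600))/(1+13/400) = 4133/5000 ≈ 0.826600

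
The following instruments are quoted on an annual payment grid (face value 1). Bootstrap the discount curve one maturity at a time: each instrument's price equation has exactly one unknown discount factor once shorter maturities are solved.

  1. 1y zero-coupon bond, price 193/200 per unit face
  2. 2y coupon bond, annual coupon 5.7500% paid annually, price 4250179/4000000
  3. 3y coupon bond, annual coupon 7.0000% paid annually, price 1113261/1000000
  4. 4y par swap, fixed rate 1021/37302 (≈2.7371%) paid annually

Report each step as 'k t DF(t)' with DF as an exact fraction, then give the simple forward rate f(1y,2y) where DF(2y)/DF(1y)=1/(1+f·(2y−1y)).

step 1 [1y] zero: DF = P = 193/200 ≈ 0.965000
step 2 [2y] bond c/1=23/400: DF=(4250179/4000000 − 23/400·(0.965000))/(1+23/400) = 9523/10000 ≈ 0.952300
step 3 [3y] bond c/1=7/100: DF=(1113261/1000000 − 7/100·(0.965000+0.952300))/(1+7/100) = 183/200 ≈ 0.915000
step 4 [4y] swap r/1=1021/37302: DF=(1 − 1021/37302·(0.965000+0.952300+0.915000))/(1+1021/37302) = 8979/10000 ≈ 0.897900

1 1 193/200
2 2 9523/10000
3 3 183/200
4 4 8979/10000
f(1y,2y) = ((193/200)/(9523/10000) − 1)/(1) = 127/9523 ≈ 1.3336%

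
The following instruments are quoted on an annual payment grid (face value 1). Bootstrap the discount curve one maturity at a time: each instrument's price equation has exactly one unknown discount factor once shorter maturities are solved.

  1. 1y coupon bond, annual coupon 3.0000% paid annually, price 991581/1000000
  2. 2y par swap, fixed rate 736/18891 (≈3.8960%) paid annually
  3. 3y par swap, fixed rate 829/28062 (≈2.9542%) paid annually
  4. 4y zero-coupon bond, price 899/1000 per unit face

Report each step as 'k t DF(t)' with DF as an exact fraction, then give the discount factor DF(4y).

step 1 [1y] bond c/1=3/100: DF=(991581/1000000 − 3/100·(0))/(1+3/100) = 9627/10000 ≈ 0.962700
step 2 [2y] swap r/1=736/18891: DF=(1 − 736/18891·(0.962700))/(1+736/18891) = 579/625 ≈ 0.926400
step 3 [3y] swap r/1=829/28062: DF=(1 − 829/28062·(0.962700+0.926400))/(1+829/28062) = 9171/10000 ≈ 0.917100
step 4 [4y] zero: DF = P = 899/1000 ≈ 0.899000

1 1 9627/10000
2 2 579/625
3 3 9171/10000
4 4 899/1000
DF(4y) = 899/1000 ≈ 0.899000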